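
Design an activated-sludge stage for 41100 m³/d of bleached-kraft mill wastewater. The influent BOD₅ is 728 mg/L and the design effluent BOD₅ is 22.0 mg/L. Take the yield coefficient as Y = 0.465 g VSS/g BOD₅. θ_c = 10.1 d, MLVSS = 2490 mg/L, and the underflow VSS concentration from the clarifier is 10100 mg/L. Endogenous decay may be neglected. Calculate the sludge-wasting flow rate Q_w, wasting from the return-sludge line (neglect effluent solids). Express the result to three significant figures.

Q_w ≈ 1340 m³/d

With k_d = 0 the design equation reduces to V = Y Q (S₀−S) θ_c / X = 0.465 × 41100 × (728 − 22.0) × 10.1 / 2490 = 54730 m³.
Q_w = (V·X)/(θ_c X_r) = 54730 × 2490 / (10.1 × 10100) = 1336 m³/d.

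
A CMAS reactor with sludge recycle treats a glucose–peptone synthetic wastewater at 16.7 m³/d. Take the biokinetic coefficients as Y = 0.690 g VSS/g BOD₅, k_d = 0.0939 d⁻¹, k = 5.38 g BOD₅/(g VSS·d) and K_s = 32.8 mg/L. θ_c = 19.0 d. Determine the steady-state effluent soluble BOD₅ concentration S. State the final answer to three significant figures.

From the Monod/SRT balance for a CMAS, S = K_s·(1+k_d θ_c)/[θ_c·(Y k − k_d) − 1] = 32.8 × (1 + 0.0939 × 19.0) / [19.0 × (0.690 × 5.38 − 0.0939) − 1] = 91.32 / 67.75 = 1.348 mg/L.

S ≈ 1.35 mg/L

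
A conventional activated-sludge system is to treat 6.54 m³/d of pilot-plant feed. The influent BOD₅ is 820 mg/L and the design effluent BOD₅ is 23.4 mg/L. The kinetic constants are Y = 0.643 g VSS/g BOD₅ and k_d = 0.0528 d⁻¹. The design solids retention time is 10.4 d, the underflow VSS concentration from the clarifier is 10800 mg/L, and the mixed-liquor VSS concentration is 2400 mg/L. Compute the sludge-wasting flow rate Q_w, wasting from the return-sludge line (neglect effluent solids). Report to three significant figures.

From the SRT design equation V = Y Q (S₀−S) θ_c / [X (1 + k_d θ_c)] = 0.643 × 6.54 × (820 − 23.4) × 10.4 / [2400 × (1 + 0.0528 × 10.4)] = 3.48×10^4 / 3718 = 9.371 m³.
θ_c = V·X/(Q_w·X_r) when wasting from the recycle, so Q_w = V·X/(θ_c·X_r) = 9.371 × 2400 / (10.4 × 10800) = 0.2002 m³/d.

Q_w ≈ 0.200 m³/d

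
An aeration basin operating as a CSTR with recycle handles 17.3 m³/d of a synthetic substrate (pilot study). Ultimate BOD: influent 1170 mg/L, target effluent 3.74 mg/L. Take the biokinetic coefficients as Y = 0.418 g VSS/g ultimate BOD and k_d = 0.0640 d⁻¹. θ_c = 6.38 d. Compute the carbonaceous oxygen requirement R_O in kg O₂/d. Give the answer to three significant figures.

Correct the yield for decay: Y_obs = Y/(1 + k_d θ_c) = 0.418 / (1 + 0.0640 × 6.38) = 0.418 / 1.408 = 0.2968.
Q·(S₀ − S) = 17.3 × (1170 − 3.74) × 10⁻³ = 20.18 kg/d removed.
Net sludge production P_X = 0.2968 × 20.18 = 5.988 kg VSS/d.
R_O = Q·ΔS − 1.42 P_X = 20.18 − 8.504 = 11.67 kg O₂/d.

R_O ≈ 11.7 kg O₂/d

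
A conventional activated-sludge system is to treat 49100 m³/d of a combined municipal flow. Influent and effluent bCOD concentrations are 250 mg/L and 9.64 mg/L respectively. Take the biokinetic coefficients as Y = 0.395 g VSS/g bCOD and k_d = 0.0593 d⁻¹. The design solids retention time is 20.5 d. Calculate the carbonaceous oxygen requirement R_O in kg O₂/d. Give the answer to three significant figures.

R_O ≈ 8810 kg O₂/d

Observed yield with endogenous decay: Y_obs = Y / (1 + k_d·θ_c) = 0.395 / (1 + 0.0593 × 20.5) = 0.395 / 2.216 = 0.1783 g VSS/g bCOD.
Substrate removed = Q·(S₀ − S) = 49100 m³/d × (250 − 9.64) g/m³ = 1.18×10^7 g/d = 11802 kg/d.
Net sludge production P_X = 0.1783 × 11802 = 2104 kg VSS/d.
Carbonaceous O₂ demand = substrate oxidised − cell-mass equivalent = 11802 − 1.42 × 2104 = 8814 kg O₂/d.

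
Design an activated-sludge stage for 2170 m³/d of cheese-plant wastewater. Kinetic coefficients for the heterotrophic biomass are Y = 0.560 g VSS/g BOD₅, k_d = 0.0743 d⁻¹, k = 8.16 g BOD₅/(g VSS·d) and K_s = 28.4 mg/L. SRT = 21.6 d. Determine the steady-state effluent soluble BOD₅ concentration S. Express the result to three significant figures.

S ≈ 0.770 mg/L

Effluent substrate depends only on kinetics and SRT: S = K_s(1 + k_d θ_c) / [θ_c(Yk − k_d) − 1] = 28.4 × (1 + 0.0743 × 21.6) / [21.6 × (0.560 × 8.16 − 0.0743) − 1] = 73.98 / 96.10 = 0.7698 mg/L.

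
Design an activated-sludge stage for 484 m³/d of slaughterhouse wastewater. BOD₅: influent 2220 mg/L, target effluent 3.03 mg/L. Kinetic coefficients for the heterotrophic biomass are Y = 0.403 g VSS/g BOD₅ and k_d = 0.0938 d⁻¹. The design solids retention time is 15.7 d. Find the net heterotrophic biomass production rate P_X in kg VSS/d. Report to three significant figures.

The observed yield is Y_obs = Y/(1 + k_d·θ_c) = 0.403 / (1 + 0.0938 × 15.7) = 0.403 / 2.473 = 0.1630 g VSS per g BOD₅ removed.
Mass of BOD₅ removed per day: Q(S₀ − S) = 484 × 2217 g/m³ = 1073 kg/d.
So the net sludge growth is P_X = 0.1630 × 1073 = 174.9 kg VSS/d.

P_X ≈ 175 kg VSS/d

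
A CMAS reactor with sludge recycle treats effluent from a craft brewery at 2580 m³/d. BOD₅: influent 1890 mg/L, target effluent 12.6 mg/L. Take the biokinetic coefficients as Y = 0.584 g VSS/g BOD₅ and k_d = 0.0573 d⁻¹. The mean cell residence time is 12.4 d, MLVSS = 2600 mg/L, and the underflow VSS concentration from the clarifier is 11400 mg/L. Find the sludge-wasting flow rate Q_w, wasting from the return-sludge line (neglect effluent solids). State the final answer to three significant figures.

From the SRT design equation V = Y Q (S₀−S) θ_c / [X (1 + k_d θ_c)] = 0.584 × 2580 × (1890 − 12.6) × 12.4 / [2600 × (1 + 0.0573 × 12.4)] = 3.51×10^7 / 4447 = 7887 m³.
Wasting from the return line (neglecting effluent solids): Q_w = V·X / (θ_c·X_r) = 7887 × 2600 / (12.4 × 11400) = 145.1 m³/d.

Q_w ≈ 145 m³/d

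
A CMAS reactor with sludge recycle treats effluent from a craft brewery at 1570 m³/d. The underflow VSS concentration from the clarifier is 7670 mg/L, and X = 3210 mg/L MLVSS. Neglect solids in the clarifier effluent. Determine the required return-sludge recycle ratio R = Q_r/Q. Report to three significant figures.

R ≈ 0.720

Solids balance on the clarifier gives (1+R)X = R·X_r, so R = X/(X_r − X) = 3210 / (7670 − 3210) = 0.7197.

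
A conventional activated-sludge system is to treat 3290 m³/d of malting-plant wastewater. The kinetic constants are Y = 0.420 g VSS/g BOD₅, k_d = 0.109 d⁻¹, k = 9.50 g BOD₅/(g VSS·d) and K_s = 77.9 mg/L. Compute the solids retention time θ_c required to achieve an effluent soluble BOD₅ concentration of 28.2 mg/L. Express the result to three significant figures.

At the target effluent, Y k S/(K_s+S) = 0.420×9.50×28.2/106.1 = 1.060 d⁻¹.
Then 1/θ_c = μ − k_d = 1.060 − 0.109 = 0.9515 d⁻¹, giving θ_c = 1.051 d.

θ_c ≈ 1.05 d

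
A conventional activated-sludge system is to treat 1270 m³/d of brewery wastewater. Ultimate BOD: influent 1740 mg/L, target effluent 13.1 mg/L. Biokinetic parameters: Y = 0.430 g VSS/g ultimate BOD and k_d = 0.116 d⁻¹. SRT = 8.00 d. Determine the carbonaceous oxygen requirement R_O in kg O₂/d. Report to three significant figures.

Correct the yield for decay: Y_obs = Y/(1 + k_d θ_c) = 0.430 / (1 + 0.116 × 8.00) = 0.430 / 1.928 = 0.2230.
Q·(S₀ − S) = 1270 × (1740 − 13.1) × 10⁻³ = 2193 kg/d removed.
P_X = Y_obs·Q·(S₀ − S) = 0.2230 × 2193 = 489.1 kg VSS/d.
Carbonaceous O₂ demand = substrate oxidised − cell-mass equivalent = 2193 − 1.42 × 489.1 = 1499 kg O₂/d.

R_O ≈ 1500 kg O₂/d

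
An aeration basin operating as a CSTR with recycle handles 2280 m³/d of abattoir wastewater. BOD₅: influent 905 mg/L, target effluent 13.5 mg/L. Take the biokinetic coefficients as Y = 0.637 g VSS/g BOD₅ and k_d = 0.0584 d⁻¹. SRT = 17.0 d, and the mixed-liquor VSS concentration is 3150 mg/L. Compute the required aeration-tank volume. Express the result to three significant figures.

V ≈ 3510 m³

From the SRT design equation V = Y Q (S₀−S) θ_c / [X (1 + k_d θ_c)] = 0.637 × 2280 × (905 − 13.5) × 17.0 / [3150 × (1 + 0.0584 × 17.0)] = 2.2×10^7 / 6277 = 3506 m³.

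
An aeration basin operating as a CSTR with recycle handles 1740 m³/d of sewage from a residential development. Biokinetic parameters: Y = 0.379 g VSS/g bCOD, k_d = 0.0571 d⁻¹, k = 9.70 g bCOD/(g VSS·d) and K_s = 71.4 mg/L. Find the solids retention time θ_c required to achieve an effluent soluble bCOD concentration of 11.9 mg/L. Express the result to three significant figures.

From 1/θ_c = Y·k·S/(K_s + S) − k_d: Y·k·S/(K_s+S) = 0.379 × 9.70 × 11.9 / (71.4 + 11.9) = 0.5252 d⁻¹.
1/θ_c = 0.5252 − 0.0571 = 0.4681 d⁻¹, so θ_c = 2.136 d.

θ_c ≈ 2.14 d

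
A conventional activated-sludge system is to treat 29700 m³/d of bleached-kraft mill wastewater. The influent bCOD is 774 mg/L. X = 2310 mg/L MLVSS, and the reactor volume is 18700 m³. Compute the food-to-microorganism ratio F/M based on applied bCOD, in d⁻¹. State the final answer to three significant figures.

F/M ≈ 0.532 d⁻¹

Food-to-microorganism ratio F/M = Q S₀ / (V X) = 29700 × 774 / (18700 × 2310) = 0.5322 d⁻¹.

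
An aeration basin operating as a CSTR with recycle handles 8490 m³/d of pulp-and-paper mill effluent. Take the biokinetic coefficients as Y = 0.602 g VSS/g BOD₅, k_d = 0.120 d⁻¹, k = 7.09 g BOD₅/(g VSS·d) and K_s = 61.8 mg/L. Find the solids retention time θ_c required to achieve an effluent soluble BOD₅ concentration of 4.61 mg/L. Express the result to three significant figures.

From 1/θ_c = Y·k·S/(K_s + S) − k_d: Y·k·S/(K_s+S) = 0.602 × 7.09 × 4.61 / (61.8 + 4.61) = 0.2963 d⁻¹.
1/θ_c = 0.2963 − 0.120 = 0.1763 d⁻¹, so θ_c = 5.673 d.

θ_c ≈ 5.67 d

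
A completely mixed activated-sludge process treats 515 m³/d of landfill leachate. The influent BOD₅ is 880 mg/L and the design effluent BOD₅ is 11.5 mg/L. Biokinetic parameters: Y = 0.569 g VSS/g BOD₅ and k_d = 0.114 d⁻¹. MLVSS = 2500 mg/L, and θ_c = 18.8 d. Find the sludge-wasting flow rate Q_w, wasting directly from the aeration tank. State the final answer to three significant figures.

From the SRT design equation V = Y Q (S₀−S) θ_c / [X (1 + k_d θ_c)] = 0.569 × 515 × (880 − 11.5) × 18.8 / [2500 × (1 + 0.114 × 18.8)] = 4.78×10^6 / 7858 = 608.9 m³.
Wasting from the aeration tank: Q_w = V / θ_c = 608.9 / 18.8 = 32.39 m³/d.

Q_w ≈ 32.4 m³/d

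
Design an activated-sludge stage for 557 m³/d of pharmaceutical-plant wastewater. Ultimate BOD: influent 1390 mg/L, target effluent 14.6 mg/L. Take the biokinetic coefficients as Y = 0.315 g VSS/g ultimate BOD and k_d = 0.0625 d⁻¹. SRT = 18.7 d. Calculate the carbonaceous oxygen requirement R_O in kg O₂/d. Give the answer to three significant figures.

Y_obs = Y / (1 + k_d θ_c) = 0.315 / (1 + 0.0625 × 18.7) = 0.315 / 2.169 = 0.1452.
Substrate removed = Q·(S₀ − S) = 557 m³/d × (1390 − 14.6) g/m³ = 7.66×10^5 g/d = 766.1 kg/d.
P_X = Y_obs·Q·(S₀ − S) = 0.1452 × 766.1 = 111.3 kg VSS/d.
R_O = Q·ΔS − 1.42 P_X = 766.1 − 158.0 = 608.1 kg O₂/d.

R_O ≈ 608 kg O₂/d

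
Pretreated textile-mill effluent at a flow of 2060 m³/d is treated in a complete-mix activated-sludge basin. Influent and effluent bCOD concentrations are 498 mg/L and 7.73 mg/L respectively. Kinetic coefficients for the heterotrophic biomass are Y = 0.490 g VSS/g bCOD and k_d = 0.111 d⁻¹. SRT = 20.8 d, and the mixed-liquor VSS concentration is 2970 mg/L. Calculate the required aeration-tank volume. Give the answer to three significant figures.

From the SRT design equation V = Y Q (S₀−S) θ_c / [X (1 + k_d θ_c)] = 0.490 × 2060 × (498 − 7.73) × 20.8 / [2970 × (1 + 0.111 × 20.8)] = 1.03×10^7 / 9827 = 1047 m³.

V ≈ 1050 m³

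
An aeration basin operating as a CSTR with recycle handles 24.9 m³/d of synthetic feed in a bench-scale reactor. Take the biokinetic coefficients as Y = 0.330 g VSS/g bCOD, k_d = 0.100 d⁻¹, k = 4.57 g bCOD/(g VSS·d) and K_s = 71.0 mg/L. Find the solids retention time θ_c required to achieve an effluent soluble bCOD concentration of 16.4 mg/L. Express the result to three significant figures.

θ_c ≈ 5.46 d

Specific growth rate at S = 16.4 mg/L: μ = YkS/(K_s+S) = 0.330·4.57·16.4/(71.0+16.4) = 0.2830 d⁻¹.
θ_c = 1/(μ − k_d) = 1/(0.2830 − 0.100) = 1/0.1830 = 5.465 d.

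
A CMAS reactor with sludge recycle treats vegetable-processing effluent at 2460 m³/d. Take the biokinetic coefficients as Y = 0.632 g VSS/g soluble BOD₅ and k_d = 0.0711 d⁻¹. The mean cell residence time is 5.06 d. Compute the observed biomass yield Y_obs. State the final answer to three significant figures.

Y_obs ≈ 0.465 g VSS/g soluble BOD₅

The observed yield is Y_obs = Y/(1 + k_d·θ_c) = 0.632 / (1 + 0.0711 × 5.06) = 0.632 / 1.360 = 0.4648 g VSS per g soluble BOD₅ removed.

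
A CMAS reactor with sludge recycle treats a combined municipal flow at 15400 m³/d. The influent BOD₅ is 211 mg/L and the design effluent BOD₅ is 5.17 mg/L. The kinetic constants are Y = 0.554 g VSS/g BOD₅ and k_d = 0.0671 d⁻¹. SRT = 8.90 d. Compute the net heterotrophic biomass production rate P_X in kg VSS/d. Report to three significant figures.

Y_obs = Y / (1 + k_d θ_c) = 0.554 / (1 + 0.0671 × 8.90) = 0.554 / 1.597 = 0.3469.
ΔS = 211 − 5.17 = 205.8 mg/L, so the substrate removal rate is 15400 × 205.8/1000 = 3170 kg BOD₅/d.
So the net sludge growth is P_X = 0.3469 × 3170 = 1099 kg VSS/d.

P_X ≈ 1100 kg VSS/d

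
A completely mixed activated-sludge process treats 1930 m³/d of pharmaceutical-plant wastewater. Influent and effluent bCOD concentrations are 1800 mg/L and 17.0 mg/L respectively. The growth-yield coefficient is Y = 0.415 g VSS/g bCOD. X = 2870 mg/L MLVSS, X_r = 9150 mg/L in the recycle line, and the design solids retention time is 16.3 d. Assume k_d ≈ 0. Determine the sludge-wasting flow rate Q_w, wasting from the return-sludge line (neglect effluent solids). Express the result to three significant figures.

Q_w ≈ 156 m³/d

Biomass mass balance (decay neglected): V·X = Y·Q·(S₀ − S)·θ_c, so V = 0.415 × 1930 × (1800 − 17.0) × 16.3 / 2870 = 8111 m³.
Q_w = (V·X)/(θ_c X_r) = 8111 × 2870 / (16.3 × 9150) = 156.1 m³/d.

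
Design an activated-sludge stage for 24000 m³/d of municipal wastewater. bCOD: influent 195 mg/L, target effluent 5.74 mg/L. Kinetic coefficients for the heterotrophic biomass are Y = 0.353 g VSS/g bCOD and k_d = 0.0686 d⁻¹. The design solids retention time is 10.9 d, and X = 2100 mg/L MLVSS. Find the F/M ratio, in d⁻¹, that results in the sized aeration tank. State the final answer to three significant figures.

From the SRT design equation V = Y Q (S₀−S) θ_c / [X (1 + k_d θ_c)] = 0.353 × 24000 × (195 − 5.74) × 10.9 / [2100 × (1 + 0.0686 × 10.9)] = 1.75×10^7 / 3670 = 4762 m³.
F/M = applied load / biomass = Q·S₀/(V·X) = 24000 × 195 / (4762 × 2100) = 0.4680 d⁻¹.

F/M ≈ 0.468 d⁻¹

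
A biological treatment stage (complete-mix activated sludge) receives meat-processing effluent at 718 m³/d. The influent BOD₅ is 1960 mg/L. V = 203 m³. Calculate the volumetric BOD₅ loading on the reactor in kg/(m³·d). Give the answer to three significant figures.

Volumetric loading L_v = Q·S₀ / V = 718 × 1960 g/m³ / 203.0 m³ = 6932 g/(m³·d) = 6.932 kg BOD₅/(m³·d).

L_v ≈ 6.93 kg BOD₅/(m³·d)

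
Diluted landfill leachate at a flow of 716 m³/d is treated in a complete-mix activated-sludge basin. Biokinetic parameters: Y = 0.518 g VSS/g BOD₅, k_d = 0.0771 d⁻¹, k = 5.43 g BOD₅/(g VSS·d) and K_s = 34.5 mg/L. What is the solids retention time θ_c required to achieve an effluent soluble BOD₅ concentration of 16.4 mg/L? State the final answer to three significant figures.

At the target effluent, Y k S/(K_s+S) = 0.518×5.43×16.4/50.90 = 0.9063 d⁻¹.
Then 1/θ_c = μ − k_d = 0.9063 − 0.0771 = 0.8292 d⁻¹, giving θ_c = 1.206 d.

θ_c ≈ 1.21 d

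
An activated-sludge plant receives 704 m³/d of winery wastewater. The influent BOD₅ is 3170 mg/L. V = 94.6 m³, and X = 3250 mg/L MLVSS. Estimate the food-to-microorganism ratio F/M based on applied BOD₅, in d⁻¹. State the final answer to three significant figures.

F/M ≈ 7.26 d⁻¹

F/M = Q·S₀ / (V·X) = 704 × 3170 / (94.60 × 3250) = 7.259 g BOD₅·(g VSS·d)⁻¹.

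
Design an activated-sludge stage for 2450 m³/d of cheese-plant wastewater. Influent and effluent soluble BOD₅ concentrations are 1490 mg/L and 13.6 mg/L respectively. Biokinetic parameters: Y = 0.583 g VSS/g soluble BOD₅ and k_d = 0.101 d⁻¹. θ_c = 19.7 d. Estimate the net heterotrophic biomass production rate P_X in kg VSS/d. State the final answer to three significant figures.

P_X ≈ 705 kg VSS/d

Observed yield with endogenous decay: Y_obs = Y / (1 + k_d·θ_c) = 0.583 / (1 + 0.101 × 19.7) = 0.583 / 2.990 = 0.1950 g VSS/g soluble BOD₅.
Mass of soluble BOD₅ removed per day: Q(S₀ − S) = 2450 × 1476 g/m³ = 3617 kg/d.
P_X = Y_obs · Q(S₀ − S) = 0.1950 × 3617 = 705.4 kg VSS/d.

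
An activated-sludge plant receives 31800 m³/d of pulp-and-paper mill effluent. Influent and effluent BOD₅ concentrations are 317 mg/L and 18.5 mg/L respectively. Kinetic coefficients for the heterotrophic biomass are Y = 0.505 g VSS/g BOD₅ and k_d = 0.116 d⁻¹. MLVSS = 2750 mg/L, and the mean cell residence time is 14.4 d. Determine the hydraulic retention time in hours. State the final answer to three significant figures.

τ ≈ 7.09 h

Rearranging the biomass balance for a CMAS with decay, V = Y·Q·ΔS·θ_c / [X·(1+k_d θ_c)] = 0.505 × 31800 × (317 − 18.5) × 14.4 / [2750 × (1 + 0.116 × 14.4)] = 6.9×10^7 / 7344 = 9400 m³.
HRT = V/Q = 9400 m³ / 31800 m³·d⁻¹ = 0.2956 d × 24 = 7.094 h.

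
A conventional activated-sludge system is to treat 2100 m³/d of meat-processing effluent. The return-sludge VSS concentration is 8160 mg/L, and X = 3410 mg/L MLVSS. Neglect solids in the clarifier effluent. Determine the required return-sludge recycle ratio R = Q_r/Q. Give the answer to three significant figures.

R ≈ 0.718

R = Q_r/Q = X/(X_r − X) = 3410 / (8160 − 3410) = 0.7179.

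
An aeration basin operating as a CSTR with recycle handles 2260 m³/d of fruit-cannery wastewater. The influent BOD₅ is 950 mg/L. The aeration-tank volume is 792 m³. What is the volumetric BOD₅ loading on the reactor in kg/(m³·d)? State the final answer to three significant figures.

Volumetric loading L_v = Q·S₀ / V = 2260 × 950 g/m³ / 792.0 m³ = 2711 g/(m³·d) = 2.711 kg BOD₅/(m³·d).

L_v ≈ 2.71 kg BOD₅/(m³·d)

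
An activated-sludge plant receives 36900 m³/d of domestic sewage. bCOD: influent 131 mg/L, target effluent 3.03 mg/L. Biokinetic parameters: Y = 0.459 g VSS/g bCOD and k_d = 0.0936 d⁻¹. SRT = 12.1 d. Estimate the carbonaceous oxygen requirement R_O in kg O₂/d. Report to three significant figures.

R_O ≈ 3280 kg O₂/d

Y_obs = Y / (1 + k_d θ_c) = 0.459 / (1 + 0.0936 × 12.1) = 0.459 / 2.133 = 0.2152.
Substrate removed = Q·(S₀ − S) = 36900 m³/d × (131 − 3.03) g/m³ = 4.72×10^6 g/d = 4722 kg/d.
P_X = Y_obs·Q·(S₀ − S) = 0.2152 × 4722 = 1016 kg VSS/d.
Carbonaceous O₂ demand = substrate oxidised − cell-mass equivalent = 4722 − 1.42 × 1016 = 3279 kg O₂/d.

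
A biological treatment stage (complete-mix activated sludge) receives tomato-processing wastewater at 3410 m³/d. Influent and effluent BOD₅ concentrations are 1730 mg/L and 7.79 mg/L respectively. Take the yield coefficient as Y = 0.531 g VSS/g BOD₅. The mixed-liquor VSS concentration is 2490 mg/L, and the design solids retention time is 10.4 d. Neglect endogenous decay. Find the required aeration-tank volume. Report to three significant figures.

With k_d = 0 the design equation reduces to V = Y Q (S₀−S) θ_c / X = 0.531 × 3410 × (1730 − 7.79) × 10.4 / 2490 = 13025 m³.

V ≈ 13000 m³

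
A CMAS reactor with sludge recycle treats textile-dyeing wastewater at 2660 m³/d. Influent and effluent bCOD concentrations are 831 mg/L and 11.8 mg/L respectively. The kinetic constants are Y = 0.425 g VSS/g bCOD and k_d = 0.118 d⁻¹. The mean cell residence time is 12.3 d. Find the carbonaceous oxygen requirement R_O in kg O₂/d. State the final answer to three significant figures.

Y_obs = Y / (1 + k_d θ_c) = 0.425 / (1 + 0.118 × 12.3) = 0.425 / 2.451 = 0.1734.
Substrate removed = Q·(S₀ − S) = 2660 m³/d × (831 − 11.8) g/m³ = 2.18×10^6 g/d = 2179 kg/d.
Biomass synthesised: P_X = Y_obs × 2179 = 377.8 kg VSS/d.
Carbonaceous O₂ demand = substrate oxidised − cell-mass equivalent = 2179 − 1.42 × 377.8 = 1643 kg O₂/d.

R_O ≈ 1640 kg O₂/d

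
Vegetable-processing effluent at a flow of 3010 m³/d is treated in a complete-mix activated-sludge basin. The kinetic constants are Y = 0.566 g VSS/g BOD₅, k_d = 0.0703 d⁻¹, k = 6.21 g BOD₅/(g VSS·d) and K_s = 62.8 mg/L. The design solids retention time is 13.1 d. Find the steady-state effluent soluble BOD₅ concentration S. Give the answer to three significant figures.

From the Monod/SRT balance for a CMAS, S = K_s·(1+k_d θ_c)/[θ_c·(Y k − k_d) − 1] = 62.8 × (1 + 0.0703 × 13.1) / [13.1 × (0.566 × 6.21 − 0.0703) − 1] = 120.6 / 44.12 = 2.734 mg/L.

S ≈ 2.73 mg/L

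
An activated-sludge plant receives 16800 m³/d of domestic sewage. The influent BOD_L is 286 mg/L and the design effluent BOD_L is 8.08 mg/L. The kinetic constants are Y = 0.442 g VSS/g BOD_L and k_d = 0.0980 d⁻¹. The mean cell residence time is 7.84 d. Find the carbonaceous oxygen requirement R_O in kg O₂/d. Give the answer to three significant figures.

R_O ≈ 3010 kg O₂/d

Correct the yield for decay: Y_obs = Y/(1 + k_d θ_c) = 0.442 / (1 + 0.0980 × 7.84) = 0.442 / 1.768 = 0.2500.
ΔS = 286 − 8.08 = 277.9 mg/L, so the substrate removal rate is 16800 × 277.9/1000 = 4669 kg BOD_L/d.
P_X = Y_obs·Q·(S₀ − S) = 0.2500 × 4669 = 1167 kg VSS/d.
Carbonaceous O₂ demand = substrate oxidised − cell-mass equivalent = 4669 − 1.42 × 1167 = 3012 kg O₂/d.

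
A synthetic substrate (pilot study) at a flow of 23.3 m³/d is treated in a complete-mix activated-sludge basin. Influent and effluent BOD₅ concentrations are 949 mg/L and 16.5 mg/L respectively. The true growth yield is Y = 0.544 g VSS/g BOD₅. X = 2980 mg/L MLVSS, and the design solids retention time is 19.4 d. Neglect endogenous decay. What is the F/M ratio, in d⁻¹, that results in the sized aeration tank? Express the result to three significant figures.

F/M ≈ 0.0964 d⁻¹

V·X = Y·Q·ΔS·θ_c gives V = 0.544 × 23.3 × (949 − 16.5) × 19.4 / 2980 = 76.95 m³.
Food-to-microorganism ratio F/M = Q S₀ / (V X) = 23.3 × 949 / (76.95 × 2980) = 0.09643 d⁻¹.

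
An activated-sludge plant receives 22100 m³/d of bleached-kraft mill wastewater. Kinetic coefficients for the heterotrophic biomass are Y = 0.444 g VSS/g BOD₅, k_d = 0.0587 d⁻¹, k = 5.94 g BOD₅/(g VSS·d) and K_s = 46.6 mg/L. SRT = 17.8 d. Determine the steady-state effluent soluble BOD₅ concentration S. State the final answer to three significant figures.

Effluent substrate depends only on kinetics and SRT: S = K_s(1 + k_d θ_c) / [θ_c(Yk − k_d) − 1] = 46.6 × (1 + 0.0587 × 17.8) / [17.8 × (0.444 × 5.94 − 0.0587) − 1] = 95.29 / 44.90 = 2.122 mg/L.

S ≈ 2.12 mg/L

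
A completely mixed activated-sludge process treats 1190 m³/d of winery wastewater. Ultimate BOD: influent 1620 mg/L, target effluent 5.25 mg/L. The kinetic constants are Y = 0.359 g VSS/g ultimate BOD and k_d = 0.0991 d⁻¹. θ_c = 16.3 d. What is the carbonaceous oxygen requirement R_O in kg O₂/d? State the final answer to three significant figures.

Y_obs = Y / (1 + k_d θ_c) = 0.359 / (1 + 0.0991 × 16.3) = 0.359 / 2.615 = 0.1373.
Mass of ultimate BOD removed per day: Q(S₀ − S) = 1190 × 1615 g/m³ = 1922 kg/d.
Biomass synthesised: P_X = Y_obs × 1922 = 263.8 kg VSS/d.
R_O = Q·ΔS − 1.42 P_X = 1922 − 374.5 = 1547 kg O₂/d.

R_O ≈ 1550 kg O₂/d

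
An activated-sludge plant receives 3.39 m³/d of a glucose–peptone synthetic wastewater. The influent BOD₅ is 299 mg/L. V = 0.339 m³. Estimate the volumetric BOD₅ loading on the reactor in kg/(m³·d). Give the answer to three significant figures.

L_v ≈ 2.99 kg BOD₅/(m³·d)

L_v = Q S₀ / V = 3.39 × 299 × 10⁻³ / 0.3390 = 2.990 kg/(m³·d).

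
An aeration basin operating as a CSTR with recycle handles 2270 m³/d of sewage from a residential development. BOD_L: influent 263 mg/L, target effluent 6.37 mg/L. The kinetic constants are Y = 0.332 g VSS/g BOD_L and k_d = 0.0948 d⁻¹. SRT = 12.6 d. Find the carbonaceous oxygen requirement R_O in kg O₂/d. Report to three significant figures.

R_O ≈ 457 kg O₂/d

The observed yield is Y_obs = Y/(1 + k_d·θ_c) = 0.332 / (1 + 0.0948 × 12.6) = 0.332 / 2.194 = 0.1513 g VSS per g BOD_L removed.
Substrate removed = Q·(S₀ − S) = 2270 m³/d × (263 − 6.37) g/m³ = 5.83×10^5 g/d = 582.6 kg/d.
Biomass synthesised: P_X = Y_obs × 582.6 = 88.13 kg VSS/d.
R_O = Q·(S₀ − S) − 1.42·P_X = 582.6 − 1.42 × 88.13 = 457.4 kg O₂/d.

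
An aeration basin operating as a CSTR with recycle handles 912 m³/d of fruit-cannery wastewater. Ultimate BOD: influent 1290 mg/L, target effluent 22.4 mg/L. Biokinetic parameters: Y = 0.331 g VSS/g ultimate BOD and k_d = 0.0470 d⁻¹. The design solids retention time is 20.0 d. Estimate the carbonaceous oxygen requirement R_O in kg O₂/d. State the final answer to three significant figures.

The observed yield is Y_obs = Y/(1 + k_d·θ_c) = 0.331 / (1 + 0.0470 × 20.0) = 0.331 / 1.940 = 0.1706 g VSS per g ultimate BOD removed.
ΔS = 1290 − 22.4 = 1268 mg/L, so the substrate removal rate is 912 × 1268/1000 = 1156 kg ultimate BOD/d.
P_X = Y_obs·Q·(S₀ − S) = 0.1706 × 1156 = 197.2 kg VSS/d.
R_O = Q·(S₀ − S) − 1.42·P_X = 1156 − 1.42 × 197.2 = 876.0 kg O₂/d.

R_O ≈ 876 kg O₂/d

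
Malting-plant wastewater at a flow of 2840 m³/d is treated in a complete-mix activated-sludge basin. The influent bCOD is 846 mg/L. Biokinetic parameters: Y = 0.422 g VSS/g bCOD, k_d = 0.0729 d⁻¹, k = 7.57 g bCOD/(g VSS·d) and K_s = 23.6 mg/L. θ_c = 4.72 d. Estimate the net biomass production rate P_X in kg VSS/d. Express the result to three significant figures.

P_X ≈ 752 kg VSS/d

From the Monod/SRT balance for a CMAS, S = K_s·(1+k_d θ_c)/[θ_c·(Y k − k_d) − 1] = 23.6 × (1 + 0.0729 × 4.72) / [4.72 × (0.422 × 7.57 − 0.0729) − 1] = 31.72 / 13.73 = 2.310 mg/L.
Observed yield with endogenous decay: Y_obs = Y / (1 + k_d·θ_c) = 0.422 / (1 + 0.0729 × 4.72) = 0.422 / 1.344 = 0.3140 g VSS/g bCOD.
Substrate removed = Q·(S₀ − S) = 2840 m³/d × (846 − 2.31) g/m³ = 2.4×10^6 g/d = 2396 kg/d.
Biomass produced: P_X = Y_obs·Q·ΔS = 0.3140 × 2396 ≈ 752.3 kg VSS/d.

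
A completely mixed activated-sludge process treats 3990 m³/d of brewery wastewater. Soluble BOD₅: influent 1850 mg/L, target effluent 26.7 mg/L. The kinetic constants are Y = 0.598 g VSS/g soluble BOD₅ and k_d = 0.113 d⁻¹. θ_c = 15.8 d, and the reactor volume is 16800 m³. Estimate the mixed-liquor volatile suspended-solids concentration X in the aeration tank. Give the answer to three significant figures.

X ≈ 1470 mg/L

X = Y·Q·ΔS·θ_c / [V·(1 + k_d θ_c)] = 0.598 × 3990 × (1850 − 26.7) × 15.8 / [16800 × (1 + 0.113 × 15.8)] = 1469 mg/L.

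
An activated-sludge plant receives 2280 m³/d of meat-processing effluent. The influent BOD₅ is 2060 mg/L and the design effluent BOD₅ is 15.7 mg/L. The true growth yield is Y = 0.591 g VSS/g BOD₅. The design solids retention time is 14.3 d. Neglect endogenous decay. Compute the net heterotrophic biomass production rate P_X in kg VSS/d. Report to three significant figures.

With endogenous decay neglected, the observed yield equals the true yield: Y_obs = Y = 0.591 g VSS/g BOD₅.
Mass of BOD₅ removed per day: Q(S₀ − S) = 2280 × 2044 g/m³ = 4661 kg/d.
Biomass produced: P_X = Y_obs·Q·ΔS = 0.5910 × 4661 ≈ 2755 kg VSS/d.

P_X ≈ 2750 kg VSS/d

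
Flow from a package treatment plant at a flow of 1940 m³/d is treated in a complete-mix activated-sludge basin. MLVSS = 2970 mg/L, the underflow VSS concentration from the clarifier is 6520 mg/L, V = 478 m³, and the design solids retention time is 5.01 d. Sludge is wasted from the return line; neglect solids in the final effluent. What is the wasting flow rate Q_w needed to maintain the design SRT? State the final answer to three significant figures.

Q_w ≈ 43.5 m³/d

Q_w = (V·X)/(θ_c X_r) = 478.0 × 2970 / (5.01 × 6520) = 43.46 m³/d.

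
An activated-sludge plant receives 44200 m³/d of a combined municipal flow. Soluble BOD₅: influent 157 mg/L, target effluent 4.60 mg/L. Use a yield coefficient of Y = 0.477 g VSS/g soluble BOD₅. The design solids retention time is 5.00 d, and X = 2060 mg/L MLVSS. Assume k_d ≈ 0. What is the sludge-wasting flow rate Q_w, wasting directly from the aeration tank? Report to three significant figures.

With k_d = 0 the design equation reduces to V = Y Q (S₀−S) θ_c / X = 0.477 × 44200 × (157 − 4.60) × 5.00 / 2060 = 7799 m³.
Wasting from the aeration tank: Q_w = V / θ_c = 7799 / 5.00 = 1560 m³/d.

Q_w ≈ 1560 m³/d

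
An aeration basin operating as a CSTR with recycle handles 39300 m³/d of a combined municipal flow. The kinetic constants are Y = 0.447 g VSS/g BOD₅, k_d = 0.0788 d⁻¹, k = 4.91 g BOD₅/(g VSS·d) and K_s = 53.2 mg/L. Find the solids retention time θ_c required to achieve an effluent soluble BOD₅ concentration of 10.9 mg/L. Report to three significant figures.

θ_c ≈ 3.40 d

At the target effluent, Y k S/(K_s+S) = 0.447×4.91×10.9/64.10 = 0.3732 d⁻¹.
1/θ_c = 0.3732 − 0.0788 = 0.2944 d⁻¹, so θ_c = 3.397 d.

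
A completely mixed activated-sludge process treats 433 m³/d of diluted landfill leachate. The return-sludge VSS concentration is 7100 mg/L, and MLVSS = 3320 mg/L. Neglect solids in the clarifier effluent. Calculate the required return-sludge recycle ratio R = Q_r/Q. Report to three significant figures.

R = Q_r/Q = X/(X_r − X) = 3320 / (7100 − 3320) = 0.8783.

R ≈ 0.878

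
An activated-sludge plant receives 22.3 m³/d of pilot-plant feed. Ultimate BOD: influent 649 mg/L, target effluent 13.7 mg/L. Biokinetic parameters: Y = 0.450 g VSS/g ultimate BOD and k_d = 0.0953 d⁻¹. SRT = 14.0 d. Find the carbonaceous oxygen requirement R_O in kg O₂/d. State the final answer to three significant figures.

The observed yield is Y_obs = Y/(1 + k_d·θ_c) = 0.450 / (1 + 0.0953 × 14.0) = 0.450 / 2.334 = 0.1928 g VSS per g ultimate BOD removed.
Substrate removed = Q·(S₀ − S) = 22.3 m³/d × (649 − 13.7) g/m³ = 1.42×10^4 g/d = 14.17 kg/d.
P_X = Y_obs·Q·(S₀ − S) = 0.1928 × 14.17 = 2.731 kg VSS/d.
R_O = Q·(S₀ − S) − 1.42·P_X = 14.17 − 1.42 × 2.731 = 10.29 kg O₂/d.

R_O ≈ 10.3 kg O₂/d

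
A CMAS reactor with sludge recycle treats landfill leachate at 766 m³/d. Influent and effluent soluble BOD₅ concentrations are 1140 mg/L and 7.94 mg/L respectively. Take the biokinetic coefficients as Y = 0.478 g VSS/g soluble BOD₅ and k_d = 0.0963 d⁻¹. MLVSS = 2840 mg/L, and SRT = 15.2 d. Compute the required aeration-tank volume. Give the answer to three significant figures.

V ≈ 900 m³

From the SRT design equation V = Y Q (S₀−S) θ_c / [X (1 + k_d θ_c)] = 0.478 × 766 × (1140 − 7.94) × 15.2 / [2840 × (1 + 0.0963 × 15.2)] = 6.3×10^6 / 6997 = 900.4 m³.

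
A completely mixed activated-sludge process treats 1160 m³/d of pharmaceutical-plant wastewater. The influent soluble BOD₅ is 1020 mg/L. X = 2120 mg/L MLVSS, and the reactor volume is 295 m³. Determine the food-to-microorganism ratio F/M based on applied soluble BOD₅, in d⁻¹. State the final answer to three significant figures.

F/M ≈ 1.89 d⁻¹

F/M = Q·S₀ / (V·X) = 1160 × 1020 / (295.0 × 2120) = 1.892 g soluble BOD₅·(g VSS·d)⁻¹.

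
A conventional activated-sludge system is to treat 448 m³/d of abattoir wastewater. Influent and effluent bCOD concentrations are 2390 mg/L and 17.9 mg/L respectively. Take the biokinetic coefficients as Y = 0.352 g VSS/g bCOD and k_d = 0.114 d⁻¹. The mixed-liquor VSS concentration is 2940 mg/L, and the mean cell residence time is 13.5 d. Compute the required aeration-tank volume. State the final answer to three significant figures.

V ≈ 677 m³

Rearranging the biomass balance for a CMAS with decay, V = Y·Q·ΔS·θ_c / [X·(1+k_d θ_c)] = 0.352 × 448 × (2390 − 17.9) × 13.5 / [2940 × (1 + 0.114 × 13.5)] = 5.05×10^6 / 7465 = 676.5 m³.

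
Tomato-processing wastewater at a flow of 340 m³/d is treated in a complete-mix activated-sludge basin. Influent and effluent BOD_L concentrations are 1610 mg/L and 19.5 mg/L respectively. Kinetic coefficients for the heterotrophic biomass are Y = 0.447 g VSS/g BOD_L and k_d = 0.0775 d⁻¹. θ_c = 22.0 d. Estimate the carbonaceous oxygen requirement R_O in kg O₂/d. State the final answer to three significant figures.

R_O ≈ 414 kg O₂/d

The observed yield is Y_obs = Y/(1 + k_d·θ_c) = 0.447 / (1 + 0.0775 × 22.0) = 0.447 / 2.705 = 0.1652 g VSS per g BOD_L removed.
Mass of BOD_L removed per day: Q(S₀ − S) = 340 × 1590 g/m³ = 540.8 kg/d.
Biomass synthesised: P_X = Y_obs × 540.8 = 89.36 kg VSS/d.
Carbonaceous O₂ demand = substrate oxidised − cell-mass equivalent = 540.8 − 1.42 × 89.36 = 413.9 kg O₂/d.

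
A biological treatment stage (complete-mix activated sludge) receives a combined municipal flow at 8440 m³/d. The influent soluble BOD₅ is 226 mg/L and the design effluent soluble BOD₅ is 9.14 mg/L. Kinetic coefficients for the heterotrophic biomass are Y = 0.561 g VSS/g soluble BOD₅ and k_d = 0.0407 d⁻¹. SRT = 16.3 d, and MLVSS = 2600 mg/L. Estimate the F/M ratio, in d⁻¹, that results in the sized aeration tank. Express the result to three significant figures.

F/M ≈ 0.190 d⁻¹

Steady-state biomass mass balance: V·X·(1 + k_d·θ_c) = Y·Q·(S₀ − S)·θ_c, so V = 0.561 × 8440 × (226 − 9.14) × 16.3 / [2600 × (1 + 0.0407 × 16.3)] = 1.67×10^7 / 4325 = 3870 m³.
F/M = applied load / biomass = Q·S₀/(V·X) = 8440 × 226 / (3870 × 2600) = 0.1896 d⁻¹.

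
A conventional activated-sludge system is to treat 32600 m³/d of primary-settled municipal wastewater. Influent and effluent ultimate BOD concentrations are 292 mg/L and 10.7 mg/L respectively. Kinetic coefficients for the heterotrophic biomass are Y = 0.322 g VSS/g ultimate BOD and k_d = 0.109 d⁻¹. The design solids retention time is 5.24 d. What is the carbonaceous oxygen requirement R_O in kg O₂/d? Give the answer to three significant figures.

R_O ≈ 6500 kg O₂/d

Observed yield with endogenous decay: Y_obs = Y / (1 + k_d·θ_c) = 0.322 / (1 + 0.109 × 5.24) = 0.322 / 1.571 = 0.2049 g VSS/g ultimate BOD.
Mass of ultimate BOD removed per day: Q(S₀ − S) = 32600 × 281.3 g/m³ = 9170 kg/d.
P_X = Y_obs·Q·(S₀ − S) = 0.2049 × 9170 = 1879 kg VSS/d.
Carbonaceous O₂ demand = substrate oxidised − cell-mass equivalent = 9170 − 1.42 × 1879 = 6502 kg O₂/d.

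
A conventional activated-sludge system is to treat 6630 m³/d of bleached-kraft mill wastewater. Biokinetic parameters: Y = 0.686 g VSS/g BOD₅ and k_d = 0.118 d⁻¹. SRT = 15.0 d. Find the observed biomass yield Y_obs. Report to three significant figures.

Y_obs ≈ 0.248 g VSS/g BOD₅

Y_obs = Y / (1 + k_d θ_c) = 0.686 / (1 + 0.118 × 15.0) = 0.686 / 2.770 = 0.2477.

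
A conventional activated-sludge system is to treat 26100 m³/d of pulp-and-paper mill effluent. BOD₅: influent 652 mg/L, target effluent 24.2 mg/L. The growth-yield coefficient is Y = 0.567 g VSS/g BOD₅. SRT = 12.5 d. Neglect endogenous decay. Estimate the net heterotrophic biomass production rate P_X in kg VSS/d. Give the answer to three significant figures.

P_X ≈ 9290 kg VSS/d

With endogenous decay neglected, the observed yield equals the true yield: Y_obs = Y = 0.567 g VSS/g BOD₅.
Q·(S₀ − S) = 26100 × (652 − 24.2) × 10⁻³ = 16386 kg/d removed.
Biomass produced: P_X = Y_obs·Q·ΔS = 0.5670 × 16386 ≈ 9291 kg VSS/d.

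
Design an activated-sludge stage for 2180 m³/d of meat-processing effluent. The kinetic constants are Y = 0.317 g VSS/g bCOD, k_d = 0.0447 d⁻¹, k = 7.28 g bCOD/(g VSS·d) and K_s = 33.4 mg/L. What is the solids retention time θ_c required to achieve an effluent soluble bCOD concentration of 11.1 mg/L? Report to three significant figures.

At the target effluent, Y k S/(K_s+S) = 0.317×7.28×11.1/44.50 = 0.5756 d⁻¹.
Then 1/θ_c = μ − k_d = 0.5756 − 0.0447 = 0.5309 d⁻¹, giving θ_c = 1.883 d.

θ_c ≈ 1.88 d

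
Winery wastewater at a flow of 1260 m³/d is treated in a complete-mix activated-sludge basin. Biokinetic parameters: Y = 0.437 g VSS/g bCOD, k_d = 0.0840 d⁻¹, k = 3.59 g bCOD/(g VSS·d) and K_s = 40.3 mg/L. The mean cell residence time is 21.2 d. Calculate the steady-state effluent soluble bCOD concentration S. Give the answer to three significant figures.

S ≈ 3.68 mg/L

For a completely mixed reactor with recycle the Lawrence–McCarty relation gives S = K_s·(1 + k_d·θ_c) / [θ_c·(Y·k − k_d) − 1] = 40.3 × (1 + 0.0840 × 21.2) / [21.2 × (0.437 × 3.59 − 0.0840) − 1] = 112.1 / 30.48 = 3.677 mg/L.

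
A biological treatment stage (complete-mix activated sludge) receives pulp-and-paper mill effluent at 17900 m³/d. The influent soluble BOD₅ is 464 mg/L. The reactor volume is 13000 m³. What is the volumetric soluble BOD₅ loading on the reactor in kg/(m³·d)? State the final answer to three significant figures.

L_v ≈ 0.639 kg soluble BOD₅/(m³·d)

Volumetric loading L_v = Q·S₀ / V = 17900 × 464 g/m³ / 13000 m³ = 638.9 g/(m³·d) = 0.6389 kg soluble BOD₅/(m³·d).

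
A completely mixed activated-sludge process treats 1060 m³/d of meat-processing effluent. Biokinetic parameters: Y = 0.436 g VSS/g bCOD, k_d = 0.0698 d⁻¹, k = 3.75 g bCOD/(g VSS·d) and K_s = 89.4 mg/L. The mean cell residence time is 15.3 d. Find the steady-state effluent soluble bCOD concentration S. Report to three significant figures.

S ≈ 8.06 mg/L

From the Monod/SRT balance for a CMAS, S = K_s·(1+k_d θ_c)/[θ_c·(Y k − k_d) − 1] = 89.4 × (1 + 0.0698 × 15.3) / [15.3 × (0.436 × 3.75 − 0.0698) − 1] = 184.9 / 22.95 = 8.056 mg/L.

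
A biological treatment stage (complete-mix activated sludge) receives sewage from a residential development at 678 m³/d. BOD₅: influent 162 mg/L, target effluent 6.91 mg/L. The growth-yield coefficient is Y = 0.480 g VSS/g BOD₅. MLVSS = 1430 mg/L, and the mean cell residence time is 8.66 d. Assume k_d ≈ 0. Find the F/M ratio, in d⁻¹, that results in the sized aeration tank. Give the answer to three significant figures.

F/M ≈ 0.251 d⁻¹

Biomass mass balance (decay neglected): V·X = Y·Q·(S₀ − S)·θ_c, so V = 0.480 × 678 × (162 − 6.91) × 8.66 / 1430 = 305.7 m³.
F/M = Q·S₀ / (V·X) = 678 × 162 / (305.7 × 1430) = 0.2513 g BOD₅·(g VSS·d)⁻¹.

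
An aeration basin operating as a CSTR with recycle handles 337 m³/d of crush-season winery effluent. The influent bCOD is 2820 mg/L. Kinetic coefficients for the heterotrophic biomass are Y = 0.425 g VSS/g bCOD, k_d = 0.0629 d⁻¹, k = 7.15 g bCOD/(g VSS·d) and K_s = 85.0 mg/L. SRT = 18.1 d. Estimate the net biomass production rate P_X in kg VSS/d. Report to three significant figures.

For a completely mixed reactor with recycle the Lawrence–McCarty relation gives S = K_s·(1 + k_d·θ_c) / [θ_c·(Y·k − k_d) − 1] = 85.0 × (1 + 0.0629 × 18.1) / [18.1 × (0.425 × 7.15 − 0.0629) − 1] = 181.8 / 52.86 = 3.439 mg/L.
Correct the yield for decay: Y_obs = Y/(1 + k_d θ_c) = 0.425 / (1 + 0.0629 × 18.1) = 0.425 / 2.138 = 0.1987.
Q·(S₀ − S) = 337 × (2820 − 3.44) × 10⁻³ = 949.2 kg/d removed.
So the net sludge growth is P_X = 0.1987 × 949.2 = 188.6 kg VSS/d.

P_X ≈ 189 kg VSS/d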